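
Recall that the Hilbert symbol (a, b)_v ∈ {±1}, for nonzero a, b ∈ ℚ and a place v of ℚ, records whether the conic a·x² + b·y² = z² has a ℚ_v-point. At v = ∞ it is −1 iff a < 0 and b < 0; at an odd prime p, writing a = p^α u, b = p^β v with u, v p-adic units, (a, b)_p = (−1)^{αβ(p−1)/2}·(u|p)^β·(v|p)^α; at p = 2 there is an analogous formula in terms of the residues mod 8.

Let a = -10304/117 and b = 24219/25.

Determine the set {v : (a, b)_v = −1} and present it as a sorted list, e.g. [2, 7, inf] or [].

[2, 7, 13, 23]

(a, b) ≡ (-2093, 299) mod (ℚ^×)²; places V = {2, 3, 5, 7, 13, 23, ∞}.
(a,b)_3: α=-2, u≡1; β=4, v≡2 (mod 3); (1|3)=+1, (2|3)=-1; sign (−1)^0·+1^4·-1^-2 = +1.
(a,b)_∞: sgn(-2093)=−, sgn(299)=+, so +1.
(a,b)_13: α=-1, u≡2; β=1, v≡9 (mod 13); (2|13)=-1, (9|13)=+1; sign (−1)^0·-1^1·+1^-1 = -1.
(a,b)_5: α=0, u≡3; β=-2, v≡4 (mod 5); (3|5)=-1, (4|5)=+1; sign (−1)^0·-1^-2·+1^0 = +1.
(a,b)_7: α=1, u≡1; β=0, v≡5 (mod 7); (1|7)=+1, (5|7)=-1; sign (−1)^0·+1^0·-1^1 = -1.
(a,b)_2: α=6, β=0; u≡3, v≡3 (mod 8); ε(u)ε(v)=1·1, αω(v)=6·1, βω(u)=0·1; sum ≡ 1  ⇒  -1.
(a,b)_23: α=1, u≡6; β=1, v≡9 (mod 23); (6|23)=+1, (9|23)=+1; sign (−1)^1·+1^1·+1^1 = -1.
(-2093, 299 / ℚ) ramifies at {2, 7, 13, 23}: a division algebra.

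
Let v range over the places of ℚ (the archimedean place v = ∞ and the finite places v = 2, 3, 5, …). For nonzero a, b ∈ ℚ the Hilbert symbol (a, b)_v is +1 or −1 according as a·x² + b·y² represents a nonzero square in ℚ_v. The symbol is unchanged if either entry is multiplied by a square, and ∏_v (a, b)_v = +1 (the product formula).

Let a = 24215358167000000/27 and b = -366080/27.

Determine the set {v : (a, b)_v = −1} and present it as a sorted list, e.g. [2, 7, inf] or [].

[2, 11]

Mod squares: a ≡ 429, b ≡ -4290. Check v ∈ {∞, 2, 3, 5, 7, 11, 13}.
v=11: a=11^3·(≡10), b=11^1·(≡10) mod 11; (10|11)=-1, (10|11)=-1; (−1)^{3·1·5}·(-1)^1·(-1)^3 = -1.
v=2: v_2(a)=6, v_2(b)=9; units ≡ 5, 7 (mod 8); ε·ε+αω+βω = 0·1+6·0+9·1 ≡ 1  ⇒  (a,b)_2 = -1.
v=5: a=5^6·(≡4), b=5^1·(≡2) mod 5; (4|5)=+1, (2|5)=-1; (−1)^{6·1·2}·(+1)^1·(-1)^6 = +1.
v=∞: 429 > 0 and -4290 < 0  ⇒  (a,b)_∞ = +1.
v=13: a=13^5·(≡11), b=13^1·(≡11) mod 13; (11|13)=-1, (11|13)=-1; (−1)^{5·1·6}·(-1)^1·(-1)^5 = +1.
v=3: a=3^-3·(≡2), b=3^-3·(≡1) mod 3; (2|3)=-1, (1|3)=+1; (−1)^{-3·-3·1}·(-1)^-3·(+1)^-3 = +1.
v=7: a=7^2·(≡1), b=7^0·(≡1) mod 7; (1|7)=+1, (1|7)=+1; (−1)^{2·0·3}·(+1)^0·(+1)^2 = +1.
(429, -4290 / ℚ) ramifies at {2, 11}: a division algebra.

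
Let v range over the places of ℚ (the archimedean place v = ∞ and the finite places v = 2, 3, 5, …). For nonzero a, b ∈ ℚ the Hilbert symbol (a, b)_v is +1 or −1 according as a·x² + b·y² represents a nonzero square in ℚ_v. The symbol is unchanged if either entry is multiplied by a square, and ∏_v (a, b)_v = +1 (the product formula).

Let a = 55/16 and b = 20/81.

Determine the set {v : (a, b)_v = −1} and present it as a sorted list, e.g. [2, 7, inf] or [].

(a, b) ≡ (55, 5) mod (ℚ^×)²; places V = {2, 3, 5, 11, ∞}.
(a,b)_2: α=-4, β=2; u≡7, v≡5 (mod 8); ε(u)ε(v)=1·0, αω(v)=-4·1, βω(u)=2·0; sum ≡ 0  ⇒  +1.
(a,b)_11: α=1, u≡1; β=0, v≡5 (mod 11); (1|11)=+1, (5|11)=+1; sign (−1)^0·+1^0·+1^1 = +1.
(a,b)_3: α=0, u≡1; β=-4, v≡2 (mod 3); (1|3)=+1, (2|3)=-1; sign (−1)^0·+1^-4·-1^0 = +1.
(a,b)_5: α=1, u≡1; β=1, v≡4 (mod 5); (1|5)=+1, (4|5)=+1; sign (−1)^0·+1^1·+1^1 = +1.
(a,b)_∞: sgn(55)=+, sgn(5)=+, so +1.
Every local symbol is +1, so the conic 55·x² + 5·y² = z² has ℚ_v-points for all v and hence a ℚ-point; (a, b / ℚ) ≅ M_2(ℚ).

[]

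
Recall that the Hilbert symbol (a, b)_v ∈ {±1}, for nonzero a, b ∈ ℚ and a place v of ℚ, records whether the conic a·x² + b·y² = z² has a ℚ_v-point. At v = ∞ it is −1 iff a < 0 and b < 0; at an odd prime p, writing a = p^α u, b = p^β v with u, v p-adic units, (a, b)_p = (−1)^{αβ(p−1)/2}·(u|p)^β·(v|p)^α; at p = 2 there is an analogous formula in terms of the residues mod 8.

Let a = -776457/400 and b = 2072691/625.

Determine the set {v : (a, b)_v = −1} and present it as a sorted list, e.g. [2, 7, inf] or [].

Mod squares: a ≡ -713, b ≡ 230299. Check v ∈ {∞, 2, 3, 5, 11, 17, 19, 23, 31}.
v=17: a=17^0·(≡2), b=17^1·(≡13) mod 17; (2|17)=+1, (13|17)=+1; (−1)^{0·1·8}·(+1)^1·(+1)^0 = +1.
v=5: a=5^-2·(≡3), b=5^-4·(≡1) mod 5; (3|5)=-1, (1|5)=+1; (−1)^{-2·-4·2}·(-1)^-4·(+1)^-2 = +1.
v=19: a=19^0·(≡16), b=19^1·(≡14) mod 19; (16|19)=+1, (14|19)=-1; (−1)^{0·1·9}·(+1)^1·(-1)^0 = +1.
v=11: a=11^2·(≡10), b=11^0·(≡3) mod 11; (10|11)=-1, (3|11)=+1; (−1)^{2·0·5}·(-1)^0·(+1)^2 = +1.
v=2: v_2(a)=-4, v_2(b)=0; units ≡ 7, 3 (mod 8); ε·ε+αω+βω = 1·1+-4·1+0·0 ≡ 1  ⇒  (a,b)_2 = -1.
v=23: a=23^1·(≡21), b=23^1·(≡18) mod 23; (21|23)=-1, (18|23)=+1; (−1)^{1·1·11}·(-1)^1·(+1)^1 = +1.
v=31: a=31^1·(≡10), b=31^1·(≡5) mod 31; (10|31)=+1, (5|31)=+1; (−1)^{1·1·15}·(+1)^1·(+1)^1 = -1.
v=∞: -713 < 0 and 230299 > 0  ⇒  (a,b)_∞ = +1.
v=3: a=3^2·(≡1), b=3^2·(≡1) mod 3; (1|3)=+1, (1|3)=+1; (−1)^{2·2·1}·(+1)^2·(+1)^2 = +1.
|Ram(-713, 230299)| = 2, even; anisotropic at {2, 31}.

[2, 31]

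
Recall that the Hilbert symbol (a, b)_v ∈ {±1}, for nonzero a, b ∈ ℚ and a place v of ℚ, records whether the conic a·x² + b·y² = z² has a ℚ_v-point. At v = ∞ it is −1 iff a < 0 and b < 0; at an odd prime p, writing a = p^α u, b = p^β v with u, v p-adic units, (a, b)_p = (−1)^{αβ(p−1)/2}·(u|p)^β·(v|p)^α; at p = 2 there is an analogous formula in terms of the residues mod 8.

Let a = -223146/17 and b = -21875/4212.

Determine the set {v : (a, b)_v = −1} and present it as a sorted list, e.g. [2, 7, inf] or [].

(a, b) ≡ (-8602, -455) mod (ℚ^×)²; places V = {2, 3, 5, 7, 11, 13, 17, 23, ∞}.
(a,b)_5: α=0, u≡2; β=5, v≡4 (mod 5); (2|5)=-1, (4|5)=+1; sign (−1)^0·-1^5·+1^0 = -1.
(a,b)_17: α=-1, u≡13; β=0, v≡16 (mod 17); (13|17)=+1, (16|17)=+1; sign (−1)^0·+1^0·+1^-1 = +1.
(a,b)_23: α=1, u≡7; β=0, v≡7 (mod 23); (7|23)=-1, (7|23)=-1; sign (−1)^0·-1^0·-1^1 = -1.
(a,b)_2: α=1, β=-2; u≡3, v≡1 (mod 8); ε(u)ε(v)=1·0, αω(v)=1·0, βω(u)=-2·1; sum ≡ 0  ⇒  +1.
(a,b)_11: α=1, u≡7; β=0, v≡7 (mod 11); (7|11)=-1, (7|11)=-1; sign (−1)^0·-1^0·-1^1 = -1.
(a,b)_∞: sgn(-8602)=−, sgn(-455)=−, so -1.
(a,b)_13: α=0, u≡3; β=-1, v≡9 (mod 13); (3|13)=+1, (9|13)=+1; sign (−1)^0·+1^-1·+1^0 = +1.
(a,b)_3: α=2, u≡2; β=-4, v≡1 (mod 3); (2|3)=-1, (1|3)=+1; sign (−1)^0·-1^-4·+1^2 = +1.
(a,b)_7: α=2, u≡1; β=1, v≡5 (mod 7); (1|7)=+1, (5|7)=-1; sign (−1)^0·+1^1·-1^2 = +1.
Ram(-8602, -455) = {5, 11, 23, ∞}; no ℚ_5-point on the conic.

[5, 11, 23, inf]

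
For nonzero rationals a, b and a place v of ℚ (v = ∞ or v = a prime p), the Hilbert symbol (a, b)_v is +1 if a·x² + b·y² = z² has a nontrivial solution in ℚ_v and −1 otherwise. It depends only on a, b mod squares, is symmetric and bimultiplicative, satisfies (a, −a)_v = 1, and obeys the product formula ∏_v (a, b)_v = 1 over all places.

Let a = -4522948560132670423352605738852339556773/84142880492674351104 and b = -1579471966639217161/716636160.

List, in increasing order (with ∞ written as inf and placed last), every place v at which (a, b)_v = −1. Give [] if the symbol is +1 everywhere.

(a, b) ≡ (-37, -19068135) mod (ℚ^×)²; places V = {2, 3, 5, 7, 17, 19, 29, 37, 43, 47, ∞}.
(a,b)_7: α=6, u≡3; β=2, v≡5 (mod 7); (3|7)=-1, (5|7)=-1; sign (−1)^0·-1^2·-1^6 = +1.
(a,b)_2: α=-44, β=-16; u≡3, v≡1 (mod 8); ε(u)ε(v)=1·0, αω(v)=-44·0, βω(u)=-16·1; sum ≡ 0  ⇒  +1.
(a,b)_3: α=-14, u≡2; β=-7, v≡1 (mod 3); (2|3)=-1, (1|3)=+1; sign (−1)^0·-1^-7·+1^-14 = -1.
(a,b)_5: α=0, u≡3; β=-1, v≡2 (mod 5); (3|5)=-1, (2|5)=-1; sign (−1)^0·-1^-1·-1^0 = -1.
(a,b)_∞: sgn(-37)=−, sgn(-19068135)=−, so -1.
(a,b)_47: α=2, u≡23; β=1, v≡19 (mod 47); (23|47)=-1, (19|47)=-1; sign (−1)^0·-1^1·-1^2 = -1.
(a,b)_29: α=4, u≡10; β=2, v≡8 (mod 29); (10|29)=-1, (8|29)=-1; sign (−1)^0·-1^2·-1^4 = +1.
(a,b)_17: α=10, u≡6; β=5, v≡6 (mod 17); (6|17)=-1, (6|17)=-1; sign (−1)^0·-1^5·-1^10 = -1.
(a,b)_19: α=4, u≡9; β=2, v≡12 (mod 19); (9|19)=+1, (12|19)=-1; sign (−1)^0·+1^2·-1^4 = +1.
(a,b)_37: α=3, u≡36; β=1, v≡5 (mod 37); (36|37)=+1, (5|37)=-1; sign (−1)^0·+1^1·-1^3 = -1.
(a,b)_43: α=2, u≡11; β=1, v≡24 (mod 43); (11|43)=+1, (24|43)=+1; sign (−1)^0·+1^1·+1^2 = +1.
Ram(-37, -19068135) = {3, 5, 17, 37, 47, ∞}; no ℚ_3-point on the conic.

[3, 5, 17, 37, 47, inf]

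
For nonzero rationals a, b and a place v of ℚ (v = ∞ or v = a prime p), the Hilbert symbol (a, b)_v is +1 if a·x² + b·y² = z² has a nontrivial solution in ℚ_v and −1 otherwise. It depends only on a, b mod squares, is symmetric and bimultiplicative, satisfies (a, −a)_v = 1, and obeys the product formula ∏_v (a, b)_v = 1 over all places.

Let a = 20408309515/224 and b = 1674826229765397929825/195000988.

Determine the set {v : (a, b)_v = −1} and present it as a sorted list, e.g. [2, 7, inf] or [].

Mod squares: a ≡ 36890, b ≡ 4991. Check v ∈ {∞, 2, 5, 7, 11, 13, 17, 19, 23, 29, 31}.
v=11: a=11^4·(≡7), b=11^6·(≡2) mod 11; (7|11)=-1, (2|11)=-1; (−1)^{4·6·5}·(-1)^6·(-1)^4 = +1.
v=19: a=19^0·(≡17), b=19^2·(≡8) mod 19; (17|19)=+1, (8|19)=-1; (−1)^{0·2·9}·(+1)^2·(-1)^0 = +1.
v=31: a=31^1·(≡6), b=31^3·(≡12) mod 31; (6|31)=-1, (12|31)=-1; (−1)^{1·3·15}·(-1)^3·(-1)^1 = -1.
v=7: a=7^-1·(≡5), b=7^-3·(≡6) mod 7; (5|7)=-1, (6|7)=-1; (−1)^{-1·-3·3}·(-1)^-3·(-1)^-1 = -1.
v=29: a=29^0·(≡15), b=29^-2·(≡26) mod 29; (15|29)=-1, (26|29)=-1; (−1)^{0·-2·14}·(-1)^-2·(-1)^0 = +1.
v=∞: 36890 > 0 and 4991 > 0  ⇒  (a,b)_∞ = +1.
v=2: v_2(a)=-5, v_2(b)=-2; units ≡ 5, 7 (mod 8); ε·ε+αω+βω = 0·1+-5·0+-2·1 ≡ 0  ⇒  (a,b)_2 = +1.
v=23: a=23^2·(≡14), b=23^3·(≡19) mod 23; (14|23)=-1, (19|23)=-1; (−1)^{2·3·11}·(-1)^3·(-1)^2 = -1.
v=17: a=17^1·(≡11), b=17^2·(≡14) mod 17; (11|17)=-1, (14|17)=-1; (−1)^{1·2·8}·(-1)^2·(-1)^1 = -1.
v=5: a=5^1·(≡2), b=5^2·(≡1) mod 5; (2|5)=-1, (1|5)=+1; (−1)^{1·2·2}·(-1)^2·(+1)^1 = +1.
v=13: a=13^0·(≡3), b=13^-2·(≡3) mod 13; (3|13)=+1, (3|13)=+1; (−1)^{0·-2·6}·(+1)^-2·(+1)^0 = +1.
|Ram(36890, 4991)| = 4, even; anisotropic at {7, 17, 23, 31}.

[7, 17, 23, 31]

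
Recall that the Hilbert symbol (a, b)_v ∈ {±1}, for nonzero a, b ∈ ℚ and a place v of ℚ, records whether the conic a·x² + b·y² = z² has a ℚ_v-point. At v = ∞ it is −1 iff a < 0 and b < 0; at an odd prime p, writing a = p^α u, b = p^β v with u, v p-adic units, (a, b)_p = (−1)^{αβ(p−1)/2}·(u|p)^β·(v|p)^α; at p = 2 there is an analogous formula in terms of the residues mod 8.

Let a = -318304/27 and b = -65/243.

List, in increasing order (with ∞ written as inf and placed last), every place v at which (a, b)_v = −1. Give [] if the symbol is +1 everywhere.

(a, b) ≡ (-1218, -195) mod (ℚ^×)²; places V = {2, 3, 5, 7, 13, 29, ∞}.
(a,b)_∞: sgn(-1218)=−, sgn(-195)=−, so -1.
(a,b)_2: α=5, β=0; u≡7, v≡5 (mod 8); ε(u)ε(v)=1·0, αω(v)=5·1, βω(u)=0·0; sum ≡ 1  ⇒  -1.
(a,b)_5: α=0, u≡3; β=1, v≡4 (mod 5); (3|5)=-1, (4|5)=+1; sign (−1)^0·-1^1·+1^0 = -1.
(a,b)_3: α=-3, u≡2; β=-5, v≡1 (mod 3); (2|3)=-1, (1|3)=+1; sign (−1)^1·-1^-5·+1^-3 = +1.
(a,b)_13: α=0, u≡1; β=1, v≡11 (mod 13); (1|13)=+1, (11|13)=-1; sign (−1)^0·+1^1·-1^0 = +1.
(a,b)_29: α=1, u≡7; β=0, v≡2 (mod 29); (7|29)=+1, (2|29)=-1; sign (−1)^0·+1^0·-1^1 = -1.
(a,b)_7: α=3, u≡4; β=0, v≡1 (mod 7); (4|7)=+1, (1|7)=+1; sign (−1)^0·+1^0·+1^3 = +1.
(-1218, -195 / ℚ) ramifies at {2, 5, 29, ∞}: a division algebra.

[2, 5, 29, inf]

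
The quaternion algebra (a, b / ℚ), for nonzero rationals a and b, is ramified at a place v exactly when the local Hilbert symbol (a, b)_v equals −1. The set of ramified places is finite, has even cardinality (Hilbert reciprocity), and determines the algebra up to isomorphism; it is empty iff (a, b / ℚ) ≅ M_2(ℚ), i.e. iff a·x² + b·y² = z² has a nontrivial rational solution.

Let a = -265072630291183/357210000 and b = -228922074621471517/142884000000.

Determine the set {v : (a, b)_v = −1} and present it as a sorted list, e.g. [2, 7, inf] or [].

Mod squares: a ≡ -5863, b ≡ -111397. Check v ∈ {∞, 2, 3, 5, 7, 11, 13, 19, 31, 41}.
v=5: a=5^-4·(≡2), b=5^-6·(≡3) mod 5; (2|5)=-1, (3|5)=-1; (−1)^{-4·-6·2}·(-1)^-6·(-1)^-4 = +1.
v=3: a=3^-6·(≡2), b=3^-6·(≡2) mod 3; (2|3)=-1, (2|3)=-1; (−1)^{-6·-6·1}·(-1)^-6·(-1)^-6 = +1.
v=11: a=11^1·(≡7), b=11^3·(≡4) mod 11; (7|11)=-1, (4|11)=+1; (−1)^{1·3·5}·(-1)^3·(+1)^1 = +1.
v=19: a=19^6·(≡2), b=19^9·(≡3) mod 19; (2|19)=-1, (3|19)=-1; (−1)^{6·9·9}·(-1)^9·(-1)^6 = -1.
v=31: a=31^2·(≡21), b=31^0·(≡13) mod 31; (21|31)=-1, (13|31)=-1; (−1)^{2·0·15}·(-1)^0·(-1)^2 = +1.
v=41: a=41^1·(≡25), b=41^1·(≡17) mod 41; (25|41)=+1, (17|41)=-1; (−1)^{1·1·20}·(+1)^1·(-1)^1 = -1.
v=∞: -5863 < 0 and -111397 < 0  ⇒  (a,b)_∞ = -1.
v=7: a=7^-2·(≡5), b=7^-2·(≡2) mod 7; (5|7)=-1, (2|7)=+1; (−1)^{-2·-2·3}·(-1)^-2·(+1)^-2 = +1.
v=2: v_2(a)=-4, v_2(b)=-8; units ≡ 1, 3 (mod 8); ε·ε+αω+βω = 0·1+-4·1+-8·0 ≡ 0  ⇒  (a,b)_2 = +1.
v=13: a=13^1·(≡1), b=13^1·(≡2) mod 13; (1|13)=+1, (2|13)=-1; (−1)^{1·1·6}·(+1)^1·(-1)^1 = -1.
|Ram(-5863, -111397)| = 4, even; anisotropic at {13, 19, 41, ∞}.

[13, 19, 41, inf]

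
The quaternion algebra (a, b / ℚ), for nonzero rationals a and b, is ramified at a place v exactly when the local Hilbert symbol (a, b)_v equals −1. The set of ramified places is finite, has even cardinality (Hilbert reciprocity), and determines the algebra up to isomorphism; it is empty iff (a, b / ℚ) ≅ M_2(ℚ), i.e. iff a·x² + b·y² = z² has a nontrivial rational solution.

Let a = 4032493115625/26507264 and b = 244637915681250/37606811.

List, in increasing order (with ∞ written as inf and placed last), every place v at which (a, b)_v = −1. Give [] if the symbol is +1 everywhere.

Mod squares: a ≡ 910, b ≡ 2310. Check v ∈ {∞, 2, 3, 5, 7, 11, 13, 41, 43}.
v=3: a=3^10·(≡1), b=3^9·(≡2) mod 3; (1|3)=+1, (2|3)=-1; (−1)^{10·9·1}·(+1)^9·(-1)^10 = +1.
v=13: a=13^1·(≡2), b=13^2·(≡9) mod 13; (2|13)=-1, (9|13)=+1; (−1)^{1·2·6}·(-1)^2·(+1)^1 = +1.
v=∞: 910 > 0 and 2310 > 0  ⇒  (a,b)_∞ = +1.
v=7: a=7^-1·(≡4), b=7^1·(≡2) mod 7; (4|7)=+1, (2|7)=+1; (−1)^{-1·1·3}·(+1)^1·(+1)^-1 = -1.
v=5: a=5^5·(≡3), b=5^5·(≡3) mod 5; (3|5)=-1, (3|5)=-1; (−1)^{5·5·2}·(-1)^5·(-1)^5 = +1.
v=11: a=11^0·(≡6), b=11^-1·(≡3) mod 11; (6|11)=-1, (3|11)=+1; (−1)^{0·-1·5}·(-1)^-1·(+1)^0 = -1.
v=41: a=41^2·(≡20), b=41^2·(≡14) mod 41; (20|41)=+1, (14|41)=-1; (−1)^{2·2·20}·(+1)^2·(-1)^2 = +1.
v=2: v_2(a)=-11, v_2(b)=1; units ≡ 7, 3 (mod 8); ε·ε+αω+βω = 1·1+-11·1+1·0 ≡ 0  ⇒  (a,b)_2 = +1.
v=43: a=43^-2·(≡22), b=43^-4·(≡13) mod 43; (22|43)=-1, (13|43)=+1; (−1)^{-2·-4·21}·(-1)^-4·(+1)^-2 = +1.
Ram(910, 2310) = {7, 11}; no ℚ_7-point on the conic.

[7, 11]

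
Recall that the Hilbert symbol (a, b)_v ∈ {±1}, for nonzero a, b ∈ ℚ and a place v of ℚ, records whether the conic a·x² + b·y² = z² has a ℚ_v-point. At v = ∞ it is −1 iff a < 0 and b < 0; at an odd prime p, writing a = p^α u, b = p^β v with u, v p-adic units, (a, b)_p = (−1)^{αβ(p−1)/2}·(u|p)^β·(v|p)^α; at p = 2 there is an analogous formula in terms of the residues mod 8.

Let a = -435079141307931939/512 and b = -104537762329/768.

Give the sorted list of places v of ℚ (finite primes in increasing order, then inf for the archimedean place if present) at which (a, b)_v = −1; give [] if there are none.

Mod squares: a ≡ -176358, b ≡ -3. Check v ∈ {∞, 2, 3, 7, 11, 13, 17, 19, 23}.
v=11: a=11^0·(≡1), b=11^2·(≡6) mod 11; (1|11)=+1, (6|11)=-1; (−1)^{0·2·5}·(+1)^2·(-1)^0 = +1.
v=13: a=13^3·(≡2), b=13^2·(≡9) mod 13; (2|13)=-1, (9|13)=+1; (−1)^{3·2·6}·(-1)^2·(+1)^3 = +1.
v=17: a=17^3·(≡16), b=17^2·(≡6) mod 17; (16|17)=+1, (6|17)=-1; (−1)^{3·2·8}·(+1)^2·(-1)^3 = -1.
v=2: v_2(a)=-9, v_2(b)=-8; units ≡ 5, 5 (mod 8); ε·ε+αω+βω = 0·0+-9·1+-8·1 ≡ 1  ⇒  (a,b)_2 = -1.
v=7: a=7^1·(≡6), b=7^2·(≡1) mod 7; (6|7)=-1, (1|7)=+1; (−1)^{1·2·3}·(-1)^2·(+1)^1 = +1.
v=19: a=19^3·(≡1), b=19^2·(≡1) mod 19; (1|19)=+1, (1|19)=+1; (−1)^{3·2·9}·(+1)^2·(+1)^3 = +1.
v=∞: -176358 < 0 and -3 < 0  ⇒  (a,b)_∞ = -1.
v=23: a=23^4·(≡4), b=23^0·(≡7) mod 23; (4|23)=+1, (7|23)=-1; (−1)^{4·0·11}·(+1)^0·(-1)^4 = +1.
v=3: a=3^1·(≡2), b=3^-1·(≡2) mod 3; (2|3)=-1, (2|3)=-1; (−1)^{1·-1·1}·(-1)^-1·(-1)^1 = -1.
(-176358, -3 / ℚ) ramifies at {2, 3, 17, ∞}: a division algebra.

[2, 3, 17, inf]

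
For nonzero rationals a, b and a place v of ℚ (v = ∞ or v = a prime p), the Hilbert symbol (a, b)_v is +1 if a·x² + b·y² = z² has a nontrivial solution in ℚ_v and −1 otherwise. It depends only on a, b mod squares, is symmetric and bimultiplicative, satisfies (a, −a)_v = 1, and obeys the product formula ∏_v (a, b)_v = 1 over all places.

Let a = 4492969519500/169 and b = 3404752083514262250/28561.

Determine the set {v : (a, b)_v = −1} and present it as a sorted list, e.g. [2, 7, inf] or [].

[2, 5, 7, 11]

Mod squares: a ≡ 1155, b ≡ 10. Check v ∈ {∞, 2, 3, 5, 7, 11, 13}.
v=13: a=13^-2·(≡7), b=13^-4·(≡3) mod 13; (7|13)=-1, (3|13)=+1; (−1)^{-2·-4·6}·(-1)^-4·(+1)^-2 = +1.
v=3: a=3^9·(≡1), b=3^18·(≡1) mod 3; (1|3)=+1, (1|3)=+1; (−1)^{9·18·1}·(+1)^18·(+1)^9 = +1.
v=11: a=11^3·(≡10), b=11^4·(≡2) mod 11; (10|11)=-1, (2|11)=-1; (−1)^{3·4·5}·(-1)^4·(-1)^3 = -1.
v=∞: 1155 > 0 and 10 > 0  ⇒  (a,b)_∞ = +1.
v=5: a=5^3·(≡4), b=5^3·(≡3) mod 5; (4|5)=+1, (3|5)=-1; (−1)^{3·3·2}·(+1)^3·(-1)^3 = -1.
v=2: v_2(a)=2, v_2(b)=1; units ≡ 3, 5 (mod 8); ε·ε+αω+βω = 1·0+2·1+1·1 ≡ 1  ⇒  (a,b)_2 = -1.
v=7: a=7^3·(≡4), b=7^4·(≡6) mod 7; (4|7)=+1, (6|7)=-1; (−1)^{3·4·3}·(+1)^4·(-1)^3 = -1.
Ram(1155, 10) = {2, 5, 7, 11}; no ℚ_2-point on the conic.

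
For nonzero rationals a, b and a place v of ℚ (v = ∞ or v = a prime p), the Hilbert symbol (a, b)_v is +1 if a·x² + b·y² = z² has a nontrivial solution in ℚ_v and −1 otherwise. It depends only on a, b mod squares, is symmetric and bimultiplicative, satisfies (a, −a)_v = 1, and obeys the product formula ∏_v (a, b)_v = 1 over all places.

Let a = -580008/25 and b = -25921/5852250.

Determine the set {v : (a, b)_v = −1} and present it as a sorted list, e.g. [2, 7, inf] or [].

(a, b) ≡ (-858, -10) mod (ℚ^×)²; places V = {2, 3, 5, 7, 11, 13, 17, 23, ∞}.
(a,b)_3: α=1, u≡2; β=-4, v≡2 (mod 3); (2|3)=-1, (2|3)=-1; sign (−1)^0·-1^-4·-1^1 = -1.
(a,b)_7: α=0, u≡3; β=2, v≡2 (mod 7); (3|7)=-1, (2|7)=+1; sign (−1)^0·-1^2·+1^0 = +1.
(a,b)_2: α=3, β=-1; u≡3, v≡3 (mod 8); ε(u)ε(v)=1·1, αω(v)=3·1, βω(u)=-1·1; sum ≡ 1  ⇒  -1.
(a,b)_17: α=0, u≡4; β=-2, v≡7 (mod 17); (4|17)=+1, (7|17)=-1; sign (−1)^0·+1^-2·-1^0 = +1.
(a,b)_13: α=3, u≡4; β=0, v≡1 (mod 13); (4|13)=+1, (1|13)=+1; sign (−1)^0·+1^0·+1^3 = +1.
(a,b)_∞: sgn(-858)=−, sgn(-10)=−, so -1.
(a,b)_5: α=-2, u≡2; β=-3, v≡3 (mod 5); (2|5)=-1, (3|5)=-1; sign (−1)^0·-1^-3·-1^-2 = -1.
(a,b)_23: α=0, u≡3; β=2, v≡9 (mod 23); (3|23)=+1, (9|23)=+1; sign (−1)^0·+1^2·+1^0 = +1.
(a,b)_11: α=1, u≡2; β=0, v≡9 (mod 11); (2|11)=-1, (9|11)=+1; sign (−1)^0·-1^0·+1^1 = +1.
Ram(-858, -10) = {2, 3, 5, ∞}; no ℚ_2-point on the conic.

[2, 3, 5, inf]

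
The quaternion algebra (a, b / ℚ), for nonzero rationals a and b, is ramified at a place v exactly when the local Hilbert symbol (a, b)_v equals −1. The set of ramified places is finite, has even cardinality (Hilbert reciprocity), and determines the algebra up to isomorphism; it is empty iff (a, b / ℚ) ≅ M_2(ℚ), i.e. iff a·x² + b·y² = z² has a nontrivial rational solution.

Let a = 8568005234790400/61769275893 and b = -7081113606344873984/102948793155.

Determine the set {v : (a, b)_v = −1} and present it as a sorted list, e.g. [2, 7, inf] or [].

(a, b) ≡ (13, -16770) mod (ℚ^×)²; places V = {2, 3, 5, 7, 13, 23, 31, 37, 43, ∞}.
(a,b)_37: α=-2, u≡19; β=-2, v≡36 (mod 37); (19|37)=-1, (36|37)=+1; sign (−1)^0·-1^-2·+1^-2 = +1.
(a,b)_5: α=2, u≡2; β=-1, v≡1 (mod 5); (2|5)=-1, (1|5)=+1; sign (−1)^0·-1^-1·+1^2 = -1.
(a,b)_31: α=4, u≡21; β=6, v≡25 (mod 31); (21|31)=-1, (25|31)=+1; sign (−1)^0·-1^6·+1^4 = +1.
(a,b)_3: α=-8, u≡1; β=-7, v≡2 (mod 3); (1|3)=+1, (2|3)=-1; sign (−1)^0·+1^-7·-1^-8 = +1.
(a,b)_7: α=2, u≡3; β=2, v≡2 (mod 7); (3|7)=-1, (2|7)=+1; sign (−1)^0·-1^2·+1^2 = +1.
(a,b)_13: α=-1, u≡4; β=-1, v≡3 (mod 13); (4|13)=+1, (3|13)=+1; sign (−1)^0·+1^-1·+1^-1 = +1.
(a,b)_∞: sgn(13)=+, sgn(-16770)=−, so +1.
(a,b)_43: α=2, u≡13; β=3, v≡14 (mod 43); (13|43)=+1, (14|43)=+1; sign (−1)^0·+1^3·+1^2 = +1.
(a,b)_23: α=-2, u≡2; β=-2, v≡7 (mod 23); (2|23)=+1, (7|23)=-1; sign (−1)^0·+1^-2·-1^-2 = +1.
(a,b)_2: α=12, β=11; u≡5, v≡7 (mod 8); ε(u)ε(v)=0·1, αω(v)=12·0, βω(u)=11·1; sum ≡ 1  ⇒  -1.
Ram(13, -16770) = {2, 5}; no ℚ_2-point on the conic.

[2, 5]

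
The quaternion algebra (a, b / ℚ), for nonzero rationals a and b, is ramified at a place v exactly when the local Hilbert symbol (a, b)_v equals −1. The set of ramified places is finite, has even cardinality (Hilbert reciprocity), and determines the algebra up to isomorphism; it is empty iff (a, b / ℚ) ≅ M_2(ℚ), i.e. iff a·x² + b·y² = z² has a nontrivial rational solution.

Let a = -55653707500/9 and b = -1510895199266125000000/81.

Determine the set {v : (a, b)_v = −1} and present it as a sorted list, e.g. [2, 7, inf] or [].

[5, inf]

Mod squares: a ≡ -13243, b ≡ -205. Check v ∈ {∞, 2, 3, 5, 17, 19, 41}.
v=∞: -13243 < 0 and -205 < 0  ⇒  (a,b)_∞ = -1.
v=19: a=19^1·(≡9), b=19^2·(≡11) mod 19; (9|19)=+1, (11|19)=+1; (−1)^{1·2·9}·(+1)^2·(+1)^1 = +1.
v=2: v_2(a)=2, v_2(b)=6; units ≡ 5, 3 (mod 8); ε·ε+αω+βω = 0·1+2·1+6·1 ≡ 0  ⇒  (a,b)_2 = +1.
v=5: a=5^4·(≡2), b=5^9·(≡4) mod 5; (2|5)=-1, (4|5)=+1; (−1)^{4·9·2}·(-1)^9·(+1)^4 = -1.
v=17: a=17^1·(≡5), b=17^2·(≡16) mod 17; (5|17)=-1, (16|17)=+1; (−1)^{1·2·8}·(-1)^2·(+1)^1 = +1.
v=41: a=41^3·(≡4), b=41^5·(≡8) mod 41; (4|41)=+1, (8|41)=+1; (−1)^{3·5·20}·(+1)^5·(+1)^3 = +1.
v=3: a=3^-2·(≡2), b=3^-4·(≡2) mod 3; (2|3)=-1, (2|3)=-1; (−1)^{-2·-4·1}·(-1)^-4·(-1)^-2 = +1.
|Ram(-13243, -205)| = 2, even; anisotropic at {5, ∞}.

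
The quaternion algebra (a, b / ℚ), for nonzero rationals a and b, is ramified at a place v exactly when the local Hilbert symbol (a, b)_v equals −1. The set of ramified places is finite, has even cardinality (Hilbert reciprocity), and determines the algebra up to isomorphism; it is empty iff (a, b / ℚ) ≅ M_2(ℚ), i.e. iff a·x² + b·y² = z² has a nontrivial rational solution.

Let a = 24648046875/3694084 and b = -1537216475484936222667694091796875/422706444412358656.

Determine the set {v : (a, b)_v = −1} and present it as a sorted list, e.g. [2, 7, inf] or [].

[3, 37]

(a, b) ≡ (779, -22755) mod (ℚ^×)²; places V = {2, 3, 5, 11, 19, 31, 37, 41, ∞}.
(a,b)_19: α=1, u≡13; β=4, v≡7 (mod 19); (13|19)=-1, (7|19)=+1; sign (−1)^0·-1^4·+1^1 = +1.
(a,b)_∞: sgn(779)=+, sgn(-22755)=−, so +1.
(a,b)_5: α=8, u≡1; β=19, v≡4 (mod 5); (1|5)=+1, (4|5)=+1; sign (−1)^0·+1^19·+1^8 = +1.
(a,b)_2: α=-2, β=-12; u≡3, v≡5 (mod 8); ε(u)ε(v)=1·0, αω(v)=-2·1, βω(u)=-12·1; sum ≡ 0  ⇒  +1.
(a,b)_11: α=0, u≡5; β=-2, v≡9 (mod 11); (5|11)=+1, (9|11)=+1; sign (−1)^0·+1^-2·+1^0 = +1.
(a,b)_31: α=-4, u≡10; β=-8, v≡6 (mod 31); (10|31)=+1, (6|31)=-1; sign (−1)^0·+1^-8·-1^-4 = +1.
(a,b)_37: α=0, u≡19; β=3, v≡5 (mod 37); (19|37)=-1, (5|37)=-1; sign (−1)^0·-1^3·-1^0 = -1.
(a,b)_3: α=4, u≡2; β=11, v≡2 (mod 3); (2|3)=-1, (2|3)=-1; sign (−1)^0·-1^11·-1^4 = -1.
(a,b)_41: α=1, u≡6; β=3, v≡17 (mod 41); (6|41)=-1, (17|41)=-1; sign (−1)^0·-1^3·-1^1 = +1.
Ram(779, -22755) = {3, 37}; no ℚ_3-point on the conic.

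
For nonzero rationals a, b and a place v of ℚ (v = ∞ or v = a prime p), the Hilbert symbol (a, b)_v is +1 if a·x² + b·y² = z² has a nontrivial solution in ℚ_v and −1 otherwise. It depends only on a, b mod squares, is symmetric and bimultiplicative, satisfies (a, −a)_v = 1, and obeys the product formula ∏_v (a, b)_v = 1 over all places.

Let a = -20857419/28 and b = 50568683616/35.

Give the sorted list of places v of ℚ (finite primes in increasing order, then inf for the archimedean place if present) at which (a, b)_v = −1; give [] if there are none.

(a, b) ≡ (-77, 13090) mod (ℚ^×)²; places V = {2, 3, 5, 7, 11, 17, 19, ∞}.
(a,b)_3: α=8, u≡1; β=4, v≡1 (mod 3); (1|3)=+1, (1|3)=+1; sign (−1)^0·+1^4·+1^8 = +1.
(a,b)_19: α=0, u≡15; β=2, v≡13 (mod 19); (15|19)=-1, (13|19)=-1; sign (−1)^0·-1^2·-1^0 = +1.
(a,b)_7: α=-1, u≡3; β=-1, v≡2 (mod 7); (3|7)=-1, (2|7)=+1; sign (−1)^1·-1^-1·+1^-1 = +1.
(a,b)_17: α=2, u≡1; β=3, v≡12 (mod 17); (1|17)=+1, (12|17)=-1; sign (−1)^0·+1^3·-1^2 = +1.
(a,b)_∞: sgn(-77)=−, sgn(13090)=+, so +1.
(a,b)_5: α=0, u≡2; β=-1, v≡3 (mod 5); (2|5)=-1, (3|5)=-1; sign (−1)^0·-1^-1·-1^0 = -1.
(a,b)_2: α=-2, β=5; u≡3, v≡1 (mod 8); ε(u)ε(v)=1·0, αω(v)=-2·0, βω(u)=5·1; sum ≡ 1  ⇒  -1.
(a,b)_11: α=1, u≡3; β=1, v≡6 (mod 11); (3|11)=+1, (6|11)=-1; sign (−1)^1·+1^1·-1^1 = +1.
|Ram(-77, 13090)| = 2, even; anisotropic at {2, 5}.

[2, 5]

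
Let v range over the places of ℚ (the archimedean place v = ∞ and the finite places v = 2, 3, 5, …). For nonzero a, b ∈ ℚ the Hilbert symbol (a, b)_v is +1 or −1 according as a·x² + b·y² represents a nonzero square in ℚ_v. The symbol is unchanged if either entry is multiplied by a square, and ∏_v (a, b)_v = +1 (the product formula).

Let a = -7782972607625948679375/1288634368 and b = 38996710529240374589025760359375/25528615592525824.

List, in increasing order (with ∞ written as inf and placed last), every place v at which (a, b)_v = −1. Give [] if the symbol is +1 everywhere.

[2, 43]

(a, b) ≡ (-30036489, 4290927) mod (ℚ^×)²; places V = {2, 3, 5, 7, 11, 13, 19, 23, 29, 31, 37, 43, 53, ∞}.
(a,b)_5: α=4, u≡1; β=6, v≡2 (mod 5); (1|5)=+1, (2|5)=-1; sign (−1)^0·+1^6·-1^4 = +1.
(a,b)_43: α=1, u≡42; β=1, v≡37 (mod 43); (42|43)=-1, (37|43)=-1; sign (−1)^1·-1^1·-1^1 = -1.
(a,b)_11: α=4, u≡5; β=8, v≡1 (mod 11); (5|11)=+1, (1|11)=+1; sign (−1)^0·+1^8·+1^4 = +1.
(a,b)_2: α=-16, β=-34; u≡7, v≡7 (mod 8); ε(u)ε(v)=1·1, αω(v)=-16·0, βω(u)=-34·0; sum ≡ 1  ⇒  -1.
(a,b)_13: α=2, u≡2; β=4, v≡12 (mod 13); (2|13)=-1, (12|13)=+1; sign (−1)^0·-1^4·+1^2 = +1.
(a,b)_∞: sgn(-30036489)=−, sgn(4290927)=+, so +1.
(a,b)_29: α=1, u≡9; β=1, v≡9 (mod 29); (9|29)=+1, (9|29)=+1; sign (−1)^0·+1^1·+1^1 = +1.
(a,b)_31: α=1, u≡30; β=1, v≡1 (mod 31); (30|31)=-1, (1|31)=+1; sign (−1)^1·-1^1·+1^1 = +1.
(a,b)_3: α=3, u≡1; β=7, v≡2 (mod 3); (1|3)=+1, (2|3)=-1; sign (−1)^1·+1^7·-1^3 = +1.
(a,b)_23: α=0, u≡3; β=-2, v≡16 (mod 23); (3|23)=+1, (16|23)=+1; sign (−1)^0·+1^-2·+1^0 = +1.
(a,b)_53: α=-2, u≡7; β=-2, v≡36 (mod 53); (7|53)=+1, (36|53)=+1; sign (−1)^0·+1^-2·+1^-2 = +1.
(a,b)_19: α=4, u≡8; β=4, v≡11 (mod 19); (8|19)=-1, (11|19)=+1; sign (−1)^0·-1^4·+1^4 = +1.
(a,b)_7: α=-1, u≡3; β=0, v≡1 (mod 7); (3|7)=-1, (1|7)=+1; sign (−1)^0·-1^0·+1^-1 = +1.
(a,b)_37: α=1, u≡8; β=1, v≡31 (mod 37); (8|37)=-1, (31|37)=-1; sign (−1)^0·-1^1·-1^1 = +1.
|Ram(-30036489, 4290927)| = 2, even; anisotropic at {2, 43}.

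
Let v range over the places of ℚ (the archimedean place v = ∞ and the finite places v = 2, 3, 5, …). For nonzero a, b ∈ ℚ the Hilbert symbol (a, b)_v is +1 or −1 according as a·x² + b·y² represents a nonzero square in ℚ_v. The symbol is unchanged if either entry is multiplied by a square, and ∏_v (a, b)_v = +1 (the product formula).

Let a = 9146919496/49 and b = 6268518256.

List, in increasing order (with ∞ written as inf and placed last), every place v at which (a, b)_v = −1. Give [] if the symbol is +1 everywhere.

(a, b) ≡ (111826, 391) mod (ℚ^×)²; places V = {2, 7, 11, 13, 17, 23, ∞}.
(a,b)_11: α=3, u≡2; β=2, v≡6 (mod 11); (2|11)=-1, (6|11)=-1; sign (−1)^0·-1^2·-1^3 = -1.
(a,b)_17: α=1, u≡13; β=1, v≡10 (mod 17); (13|17)=+1, (10|17)=-1; sign (−1)^0·+1^1·-1^1 = -1.
(a,b)_∞: sgn(111826)=+, sgn(391)=+, so +1.
(a,b)_2: α=3, β=4; u≡1, v≡7 (mod 8); ε(u)ε(v)=0·1, αω(v)=3·0, βω(u)=4·0; sum ≡ 0  ⇒  +1.
(a,b)_13: α=3, u≡4; β=2, v≡3 (mod 13); (4|13)=+1, (3|13)=+1; sign (−1)^0·+1^2·+1^3 = +1.
(a,b)_23: α=1, u≡1; β=1, v≡22 (mod 23); (1|23)=+1, (22|23)=-1; sign (−1)^1·+1^1·-1^1 = +1.
(a,b)_7: α=-2, u≡1; β=2, v≡3 (mod 7); (1|7)=+1, (3|7)=-1; sign (−1)^0·+1^2·-1^-2 = +1.
|Ram(111826, 391)| = 2, even; anisotropic at {11, 17}.

[11, 17]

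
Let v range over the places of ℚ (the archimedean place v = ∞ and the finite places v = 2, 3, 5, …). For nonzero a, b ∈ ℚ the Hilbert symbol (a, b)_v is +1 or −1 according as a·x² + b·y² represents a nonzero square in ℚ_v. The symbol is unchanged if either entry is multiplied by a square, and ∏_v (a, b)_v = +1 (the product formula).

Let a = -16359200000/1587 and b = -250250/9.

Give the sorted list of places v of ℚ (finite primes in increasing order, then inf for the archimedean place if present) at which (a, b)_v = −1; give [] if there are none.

[7, 11, 13, inf]

Mod squares: a ≡ -15, b ≡ -10010. Check v ∈ {∞, 2, 3, 5, 7, 11, 13, 23}.
v=5: a=5^5·(≡3), b=5^3·(≡2) mod 5; (3|5)=-1, (2|5)=-1; (−1)^{5·3·2}·(-1)^3·(-1)^5 = +1.
v=2: v_2(a)=8, v_2(b)=1; units ≡ 1, 3 (mod 8); ε·ε+αω+βω = 0·1+8·1+1·0 ≡ 0  ⇒  (a,b)_2 = +1.
v=13: a=13^2·(≡2), b=13^1·(≡9) mod 13; (2|13)=-1, (9|13)=+1; (−1)^{2·1·6}·(-1)^1·(+1)^2 = -1.
v=∞: -15 < 0 and -10010 < 0  ⇒  (a,b)_∞ = -1.
v=3: a=3^-1·(≡1), b=3^-2·(≡1) mod 3; (1|3)=+1, (1|3)=+1; (−1)^{-1·-2·1}·(+1)^-2·(+1)^-1 = +1.
v=23: a=23^-2·(≡6), b=23^0·(≡4) mod 23; (6|23)=+1, (4|23)=+1; (−1)^{-2·0·11}·(+1)^0·(+1)^-2 = +1.
v=7: a=7^0·(≡5), b=7^1·(≡3) mod 7; (5|7)=-1, (3|7)=-1; (−1)^{0·1·3}·(-1)^1·(-1)^0 = -1.
v=11: a=11^2·(≡7), b=11^1·(≡1) mod 11; (7|11)=-1, (1|11)=+1; (−1)^{2·1·5}·(-1)^1·(+1)^2 = -1.
(-15, -10010 / ℚ) ramifies at {7, 11, 13, ∞}: a division algebra.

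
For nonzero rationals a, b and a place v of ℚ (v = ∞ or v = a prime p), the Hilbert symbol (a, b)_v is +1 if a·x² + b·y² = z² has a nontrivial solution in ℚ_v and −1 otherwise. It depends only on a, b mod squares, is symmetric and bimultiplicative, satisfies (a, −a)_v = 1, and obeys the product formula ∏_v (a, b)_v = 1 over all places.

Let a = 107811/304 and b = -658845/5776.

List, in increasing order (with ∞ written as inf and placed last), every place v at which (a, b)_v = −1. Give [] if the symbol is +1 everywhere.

[11, 19]

(a, b) ≡ (209, -5) mod (ℚ^×)²; places V = {2, 3, 5, 11, 19, ∞}.
(a,b)_∞: sgn(209)=+, sgn(-5)=−, so +1.
(a,b)_11: α=3, u≡10; β=4, v≡10 (mod 11); (10|11)=-1, (10|11)=-1; sign (−1)^0·-1^4·-1^3 = -1.
(a,b)_5: α=0, u≡4; β=1, v≡1 (mod 5); (4|5)=+1, (1|5)=+1; sign (−1)^0·+1^1·+1^0 = +1.
(a,b)_3: α=4, u≡2; β=2, v≡1 (mod 3); (2|3)=-1, (1|3)=+1; sign (−1)^0·-1^2·+1^4 = +1.
(a,b)_19: α=-1, u≡11; β=-2, v≡13 (mod 19); (11|19)=+1, (13|19)=-1; sign (−1)^0·+1^-2·-1^-1 = -1.
(a,b)_2: α=-4, β=-4; u≡1, v≡3 (mod 8); ε(u)ε(v)=0·1, αω(v)=-4·1, βω(u)=-4·0; sum ≡ 0  ⇒  +1.
Ram(209, -5) = {11, 19}; no ℚ_11-point on the conic.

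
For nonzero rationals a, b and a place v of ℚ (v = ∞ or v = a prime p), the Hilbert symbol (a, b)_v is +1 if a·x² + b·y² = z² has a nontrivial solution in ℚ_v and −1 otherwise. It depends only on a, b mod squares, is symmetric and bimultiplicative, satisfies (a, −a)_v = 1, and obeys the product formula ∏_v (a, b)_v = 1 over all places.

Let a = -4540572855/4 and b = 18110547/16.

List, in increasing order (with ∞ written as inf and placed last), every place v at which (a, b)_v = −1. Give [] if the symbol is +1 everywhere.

(a, b) ≡ (-455, 3) mod (ℚ^×)²; places V = {2, 3, 5, 7, 13, ∞}.
(a,b)_3: α=10, u≡1; β=7, v≡1 (mod 3); (1|3)=+1, (1|3)=+1; sign (−1)^0·+1^7·+1^10 = +1.
(a,b)_∞: sgn(-455)=−, sgn(3)=+, so +1.
(a,b)_2: α=-2, β=-4; u≡1, v≡3 (mod 8); ε(u)ε(v)=0·1, αω(v)=-2·1, βω(u)=-4·0; sum ≡ 0  ⇒  +1.
(a,b)_5: α=1, u≡1; β=0, v≡2 (mod 5); (1|5)=+1, (2|5)=-1; sign (−1)^0·+1^0·-1^1 = -1.
(a,b)_7: α=1, u≡5; β=2, v≡5 (mod 7); (5|7)=-1, (5|7)=-1; sign (−1)^0·-1^2·-1^1 = -1.
(a,b)_13: α=3, u≡3; β=2, v≡10 (mod 13); (3|13)=+1, (10|13)=+1; sign (−1)^0·+1^2·+1^3 = +1.
(-455, 3 / ℚ) ramifies at {5, 7}: a division algebra.

[5, 7]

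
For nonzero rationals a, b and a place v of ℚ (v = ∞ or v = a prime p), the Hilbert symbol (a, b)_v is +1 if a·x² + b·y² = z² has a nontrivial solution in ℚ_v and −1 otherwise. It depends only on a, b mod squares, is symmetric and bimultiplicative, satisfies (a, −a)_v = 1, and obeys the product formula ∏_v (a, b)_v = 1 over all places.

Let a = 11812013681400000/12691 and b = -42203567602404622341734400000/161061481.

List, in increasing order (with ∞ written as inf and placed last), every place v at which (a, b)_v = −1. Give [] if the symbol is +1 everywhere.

Mod squares: a ≡ 12130265, b ≡ -550715. Check v ∈ {∞, 2, 3, 5, 7, 11, 17, 19, 29, 31, 37}.
v=3: a=3^8·(≡2), b=3^14·(≡1) mod 3; (2|3)=-1, (1|3)=+1; (−1)^{8·14·1}·(-1)^14·(+1)^8 = +1.
v=2: v_2(a)=6, v_2(b)=18; units ≡ 1, 5 (mod 8); ε·ε+αω+βω = 0·0+6·1+18·0 ≡ 0  ⇒  (a,b)_2 = +1.
v=19: a=19^1·(≡16), b=19^1·(≡1) mod 19; (16|19)=+1, (1|19)=+1; (−1)^{1·1·9}·(+1)^1·(+1)^1 = -1.
v=37: a=37^-1·(≡3), b=37^-2·(≡33) mod 37; (3|37)=+1, (33|37)=+1; (−1)^{-1·-2·18}·(+1)^-2·(+1)^-1 = +1.
v=31: a=31^2·(≡24), b=31^3·(≡15) mod 31; (24|31)=-1, (15|31)=-1; (−1)^{2·3·15}·(-1)^3·(-1)^2 = -1.
v=7: a=7^-3·(≡6), b=7^-6·(≡5) mod 7; (6|7)=-1, (5|7)=-1; (−1)^{-3·-6·3}·(-1)^-6·(-1)^-3 = -1.
v=29: a=29^1·(≡19), b=29^2·(≡13) mod 29; (19|29)=-1, (13|29)=+1; (−1)^{1·2·14}·(-1)^2·(+1)^1 = +1.
v=17: a=17^1·(≡1), b=17^1·(≡6) mod 17; (1|17)=+1, (6|17)=-1; (−1)^{1·1·8}·(+1)^1·(-1)^1 = -1.
v=∞: 12130265 > 0 and -550715 < 0  ⇒  (a,b)_∞ = +1.
v=5: a=5^5·(≡3), b=5^5·(≡2) mod 5; (3|5)=-1, (2|5)=-1; (−1)^{5·5·2}·(-1)^5·(-1)^5 = +1.
v=11: a=11^0·(≡3), b=11^3·(≡8) mod 11; (3|11)=+1, (8|11)=-1; (−1)^{0·3·5}·(+1)^3·(-1)^0 = +1.
Ram(12130265, -550715) = {7, 17, 19, 31}; no ℚ_7-point on the conic.

[7, 17, 19, 31]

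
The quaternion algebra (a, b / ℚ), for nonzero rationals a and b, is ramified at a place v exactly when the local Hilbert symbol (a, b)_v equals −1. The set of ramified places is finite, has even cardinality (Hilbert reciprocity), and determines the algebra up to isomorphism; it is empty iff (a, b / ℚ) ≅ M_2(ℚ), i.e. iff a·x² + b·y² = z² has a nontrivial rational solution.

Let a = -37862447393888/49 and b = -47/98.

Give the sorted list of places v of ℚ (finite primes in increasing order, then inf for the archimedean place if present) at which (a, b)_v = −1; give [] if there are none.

[2, 37, 47, inf]

Mod squares: a ≡ -1071255302, b ≡ -94. Check v ∈ {∞, 2, 7, 13, 19, 29, 37, 43, 47}.
v=47: a=47^3·(≡13), b=47^1·(≡35) mod 47; (13|47)=-1, (35|47)=-1; (−1)^{3·1·23}·(-1)^1·(-1)^3 = -1.
v=37: a=37^1·(≡18), b=37^0·(≡15) mod 37; (18|37)=-1, (15|37)=-1; (−1)^{1·0·18}·(-1)^0·(-1)^1 = -1.
v=∞: -1071255302 < 0 and -94 < 0  ⇒  (a,b)_∞ = -1.
v=29: a=29^1·(≡27), b=29^0·(≡1) mod 29; (27|29)=-1, (1|29)=+1; (−1)^{1·0·14}·(-1)^0·(+1)^1 = +1.
v=7: a=7^-2·(≡2), b=7^-2·(≡1) mod 7; (2|7)=+1, (1|7)=+1; (−1)^{-2·-2·3}·(+1)^-2·(+1)^-2 = +1.
v=43: a=43^1·(≡30), b=43^0·(≡14) mod 43; (30|43)=-1, (14|43)=+1; (−1)^{1·0·21}·(-1)^0·(+1)^1 = +1.
v=19: a=19^1·(≡2), b=19^0·(≡16) mod 19; (2|19)=-1, (16|19)=+1; (−1)^{1·0·9}·(-1)^0·(+1)^1 = +1.
v=13: a=13^1·(≡3), b=13^0·(≡10) mod 13; (3|13)=+1, (10|13)=+1; (−1)^{1·0·6}·(+1)^0·(+1)^1 = +1.
v=2: v_2(a)=5, v_2(b)=-1; units ≡ 5, 1 (mod 8); ε·ε+αω+βω = 0·0+5·0+-1·1 ≡ 1  ⇒  (a,b)_2 = -1.
(-1071255302, -94 / ℚ) ramifies at {2, 37, 47, ∞}: a division algebra.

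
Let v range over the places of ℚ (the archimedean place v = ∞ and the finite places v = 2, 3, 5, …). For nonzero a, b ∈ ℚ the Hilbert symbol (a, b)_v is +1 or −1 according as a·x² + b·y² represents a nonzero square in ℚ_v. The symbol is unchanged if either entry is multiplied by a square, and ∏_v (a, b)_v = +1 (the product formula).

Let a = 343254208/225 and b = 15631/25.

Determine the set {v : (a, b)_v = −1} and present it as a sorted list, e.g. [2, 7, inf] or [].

Mod squares: a ≡ 5363347, b ≡ 319. Check v ∈ {∞, 2, 3, 5, 7, 11, 17, 23, 29, 43}.
v=2: v_2(a)=6, v_2(b)=0; units ≡ 3, 7 (mod 8); ε·ε+αω+βω = 1·1+6·0+0·1 ≡ 1  ⇒  (a,b)_2 = -1.
v=7: a=7^0·(≡3), b=7^2·(≡1) mod 7; (3|7)=-1, (1|7)=+1; (−1)^{0·2·3}·(-1)^2·(+1)^0 = +1.
v=23: a=23^1·(≡15), b=23^0·(≡7) mod 23; (15|23)=-1, (7|23)=-1; (−1)^{1·0·11}·(-1)^0·(-1)^1 = -1.
v=3: a=3^-2·(≡1), b=3^0·(≡1) mod 3; (1|3)=+1, (1|3)=+1; (−1)^{-2·0·1}·(+1)^0·(+1)^-2 = +1.
v=43: a=43^1·(≡5), b=43^0·(≡37) mod 43; (5|43)=-1, (37|43)=-1; (−1)^{1·0·21}·(-1)^0·(-1)^1 = -1.
v=∞: 5363347 > 0 and 319 > 0  ⇒  (a,b)_∞ = +1.
v=29: a=29^1·(≡8), b=29^1·(≡3) mod 29; (8|29)=-1, (3|29)=-1; (−1)^{1·1·14}·(-1)^1·(-1)^1 = +1.
v=11: a=11^1·(≡8), b=11^1·(≡8) mod 11; (8|11)=-1, (8|11)=-1; (−1)^{1·1·5}·(-1)^1·(-1)^1 = -1.
v=17: a=17^1·(≡12), b=17^0·(≡1) mod 17; (12|17)=-1, (1|17)=+1; (−1)^{1·0·8}·(-1)^0·(+1)^1 = +1.
v=5: a=5^-2·(≡2), b=5^-2·(≡1) mod 5; (2|5)=-1, (1|5)=+1; (−1)^{-2·-2·2}·(-1)^-2·(+1)^-2 = +1.
(5363347, 319 / ℚ) ramifies at {2, 11, 23, 43}: a division algebra.

[2, 11, 23, 43]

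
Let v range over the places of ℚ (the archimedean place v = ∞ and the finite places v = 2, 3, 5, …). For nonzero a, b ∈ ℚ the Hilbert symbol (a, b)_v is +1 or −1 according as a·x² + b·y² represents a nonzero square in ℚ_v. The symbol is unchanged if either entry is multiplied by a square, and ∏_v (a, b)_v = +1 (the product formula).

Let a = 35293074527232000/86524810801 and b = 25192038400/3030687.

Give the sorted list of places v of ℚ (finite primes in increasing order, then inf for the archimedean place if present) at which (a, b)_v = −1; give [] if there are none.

[3, 5, 23, 31]

Mod squares: a ≡ 930, b ≡ 23. Check v ∈ {∞, 2, 3, 5, 11, 13, 17, 23, 31}.
v=11: a=11^-6·(≡6), b=11^-4·(≡5) mod 11; (6|11)=-1, (5|11)=+1; (−1)^{-6·-4·5}·(-1)^-4·(+1)^-6 = +1.
v=13: a=13^-2·(≡5), b=13^0·(≡10) mod 13; (5|13)=-1, (10|13)=+1; (−1)^{-2·0·6}·(-1)^0·(+1)^-2 = +1.
v=∞: 930 > 0 and 23 > 0  ⇒  (a,b)_∞ = +1.
v=3: a=3^7·(≡1), b=3^-2·(≡2) mod 3; (1|3)=+1, (2|3)=-1; (−1)^{7·-2·1}·(+1)^-2·(-1)^7 = -1.
v=2: v_2(a)=13, v_2(b)=20; units ≡ 1, 7 (mod 8); ε·ε+αω+βω = 0·1+13·0+20·0 ≡ 0  ⇒  (a,b)_2 = +1.
v=17: a=17^-2·(≡10), b=17^0·(≡11) mod 17; (10|17)=-1, (11|17)=-1; (−1)^{-2·0·8}·(-1)^0·(-1)^-2 = +1.
v=31: a=31^3·(≡12), b=31^2·(≡29) mod 31; (12|31)=-1, (29|31)=-1; (−1)^{3·2·15}·(-1)^2·(-1)^3 = -1.
v=5: a=5^3·(≡1), b=5^2·(≡3) mod 5; (1|5)=+1, (3|5)=-1; (−1)^{3·2·2}·(+1)^2·(-1)^3 = -1.
v=23: a=23^2·(≡7), b=23^-1·(≡16) mod 23; (7|23)=-1, (16|23)=+1; (−1)^{2·-1·11}·(-1)^-1·(+1)^2 = -1.
|Ram(930, 23)| = 4, even; anisotropic at {3, 5, 23, 31}.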